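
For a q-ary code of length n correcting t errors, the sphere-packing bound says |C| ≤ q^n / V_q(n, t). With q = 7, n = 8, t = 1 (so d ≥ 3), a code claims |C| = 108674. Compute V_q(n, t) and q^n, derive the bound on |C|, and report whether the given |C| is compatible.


V_q(n, t) = 49, q^n = 5764801, Hamming bound = 117649, |C| = 108674 ≤ bound (satisfied).

Step 1: Compute V_q(n, t) = Σ_{j=0}^1 C(n, j) (q−1)^j.
  j = 0: C(8,0)·(6)^0 = 1·1 = 1.
  j = 1: C(8,1)·(6)^1 = 8·6 = 48.
  V_q(n, t) = 1 + 48 = 49.
Step 2: q^n = 7^8 = 5764801.
Step 3: Hamming bound ⌊q^n / V_q(n,t)⌋ = ⌊5764801/49⌋ = 117649.
Step 4: Compare |C| = 108674 to 117649: satisfied.
The claimed |C| lies below the Hamming bound.


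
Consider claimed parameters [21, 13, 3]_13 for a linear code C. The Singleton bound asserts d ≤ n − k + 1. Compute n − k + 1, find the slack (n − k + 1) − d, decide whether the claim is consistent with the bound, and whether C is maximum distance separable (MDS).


Singleton RHS = n − k + 1 = 9, slack = 6, bound satisfied, not MDS.

Singleton bound: d ≤ n − k + 1.
Here n = 21, k = 13, so n − k + 1 = 9.
Given d = 3, check d ≤ 9: YES.
Slack = (n − k + 1) − d = 6.
The code is NOT MDS (slack = 6 > 0).
Description: the claimed parameters are [21, 13, 3]_13; such a code would be non-MDS.


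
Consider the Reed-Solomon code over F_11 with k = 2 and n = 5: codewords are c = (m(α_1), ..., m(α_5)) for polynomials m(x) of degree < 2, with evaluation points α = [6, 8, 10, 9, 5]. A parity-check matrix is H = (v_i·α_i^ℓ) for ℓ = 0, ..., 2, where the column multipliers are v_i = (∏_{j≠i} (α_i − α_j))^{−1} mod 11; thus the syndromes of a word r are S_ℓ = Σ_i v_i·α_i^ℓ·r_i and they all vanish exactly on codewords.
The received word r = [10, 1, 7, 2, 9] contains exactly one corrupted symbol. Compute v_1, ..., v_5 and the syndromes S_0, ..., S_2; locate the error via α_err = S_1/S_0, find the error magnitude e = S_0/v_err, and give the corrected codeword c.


S = (10, 1, 10), error at position 3, error magnitude e = 4, c = [10, 1, 3, 2, 9].

Step 1: column multipliers v_i = (∏_{j≠i}(α_i − α_j))^{−1} mod 11.
  i = 1 (α = 6): (6−8)(6−10)(6−9)(6−5) = (−2)·(−4)·(−3)·1 = −24 ≡ 9, so v_1 = 9^{−1} = 5 (mod 11).
  i = 2 (α = 8): (8−6)(8−10)(8−9)(8−5) = 2·(−2)·(−1)·3 = 12 ≡ 1, so v_2 = 1^{−1} = 1 (mod 11).
  i = 3 (α = 10): (10−6)(10−8)(10−9)(10−5) = 4·2·1·5 = 40 ≡ 7, so v_3 = 7^{−1} = 8 (mod 11).
  i = 4 (α = 9): (9−6)(9−8)(9−10)(9−5) = 3·1·(−1)·4 = −12 ≡ 10, so v_4 = 10^{−1} = 10 (mod 11).
  i = 5 (α = 5): (5−6)(5−8)(5−10)(5−9) = (−1)·(−3)·(−5)·(−4) = 60 ≡ 5, so v_5 = 5^{−1} = 9 (mod 11).
  v = [5, 1, 8, 10, 9].
Step 2: syndromes of r = [10, 1, 7, 2, 9] (all sums mod 11).
  S_0 = Σ v_i r_i = 5·10 + 1·1 + 8·7 + 10·2 + 9·9 = 208 ≡ 10.
  S_1 = Σ v_i α_i r_i = 5·6·10 + 1·8·1 + 8·10·7 + 10·9·2 + 9·5·9 = 1453 ≡ 1.
  α_i^2 mod 11 = [3, 9, 1, 4, 3].
  S_2 = Σ v_i α_i^2 r_i = 5·3·10 + 1·9·1 + 8·1·7 + 10·4·2 + 9·3·9 = 538 ≡ 10.
  S = (10, 1, 10) ≠ 0, so r is not a codeword (an error is present).
Step 3: locate the error. For a single error e at position i, S_ℓ = v_i·e·α_i^ℓ, so α_err = S_1/S_0.
  S_0^{−1} = 10^{−1} = 10 (mod 11), so α_err = 1·10 = 10 ≡ 10 = α_3. Error position i = 3.
  Consistency check: S_2/S_1 = 10·1 = 10 ≡ 10 = α_err ✓ (single-error assumption holds).
Step 4: error magnitude e = S_0/v_3 = S_0·∏_{j≠3}(α_3 − α_j) = 10·7 = 70 ≡ 4 (mod 11).
Step 5: correct position 3: c_3 = r_3 − e = 7 − 4 ≡ 3 (mod 11). Hence c = [10, 1, 3, 2, 9].
  Check: interpolating c through the α_i gives m(x) = 4 + 1·x (degree < 2) with m(α_i) = c_i for every i, so c is indeed a codeword.


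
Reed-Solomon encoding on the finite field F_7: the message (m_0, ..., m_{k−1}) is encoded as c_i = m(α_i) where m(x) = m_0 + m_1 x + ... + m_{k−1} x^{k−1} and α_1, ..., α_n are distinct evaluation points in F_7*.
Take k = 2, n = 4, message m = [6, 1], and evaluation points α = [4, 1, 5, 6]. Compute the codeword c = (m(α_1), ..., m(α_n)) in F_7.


c = [3, 0, 4, 5]

Message polynomial: m(x) = 6 + 1·x (mod 7).
For each evaluation point α_i, compute m(α_i) mod 7:
  α_1 = 4: Horner steps 1 → 3, so m(4) = 3.
  α_2 = 1: Horner steps 1 → 0, so m(1) = 0.
  α_3 = 5: Horner steps 1 → 4, so m(5) = 4.
  α_4 = 6: Horner steps 1 → 5, so m(6) = 5.
Codeword c = [3, 0, 4, 5] ∈ F_7^4.


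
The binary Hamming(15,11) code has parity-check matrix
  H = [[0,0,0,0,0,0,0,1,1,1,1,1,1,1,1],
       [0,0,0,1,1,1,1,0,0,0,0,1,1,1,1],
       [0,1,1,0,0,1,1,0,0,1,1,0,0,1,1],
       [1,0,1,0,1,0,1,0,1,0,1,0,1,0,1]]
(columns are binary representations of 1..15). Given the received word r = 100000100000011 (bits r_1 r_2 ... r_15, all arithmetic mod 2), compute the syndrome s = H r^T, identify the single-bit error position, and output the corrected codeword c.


s = (0, 1, 1, 1)^T, error position = 7, corrected codeword c = 100000000000011

Compute s = H r^T mod 2 one row at a time:
  s_1 = 0 + 0 + 0 + 0 + 0 + 0 + 1 + 1 = 2 ≡ 0 (mod 2).
  s_2 = 0 + 0 + 0 + 1 + 0 + 0 + 1 + 1 = 3 ≡ 1 (mod 2).
  s_3 = 0 + 0 + 0 + 1 + 0 + 0 + 1 + 1 = 3 ≡ 1 (mod 2).
  s_4 = 1 + 0 + 0 + 1 + 0 + 0 + 0 + 1 = 3 ≡ 1 (mod 2).
s = (0, 1, 1, 1)^T — this equals column 7 of H (binary 0111), so error is at position 7.
Correct: flip bit 7 of r = 100000100000011 to get c = 100000000000011.


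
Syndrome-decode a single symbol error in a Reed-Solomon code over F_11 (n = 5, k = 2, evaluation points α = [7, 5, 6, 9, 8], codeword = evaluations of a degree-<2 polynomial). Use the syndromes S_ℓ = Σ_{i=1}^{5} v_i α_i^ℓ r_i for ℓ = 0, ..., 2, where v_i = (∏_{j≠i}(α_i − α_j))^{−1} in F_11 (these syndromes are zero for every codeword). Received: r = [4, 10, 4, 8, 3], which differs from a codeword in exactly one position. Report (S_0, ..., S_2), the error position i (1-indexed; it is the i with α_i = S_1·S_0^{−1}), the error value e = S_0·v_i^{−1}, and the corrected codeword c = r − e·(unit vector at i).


S = (7, 5, 2), error at position 1, error magnitude e = 6, c = [9, 10, 4, 8, 3].

Step 1: column multipliers v_i = (∏_{j≠i}(α_i − α_j))^{−1} mod 11.
  i = 1 (α = 7): (7−5)(7−6)(7−9)(7−8) = 2·1·(−2)·(−1) = 4 ≡ 4, so v_1 = 4^{−1} = 3 (mod 11).
  i = 2 (α = 5): (5−7)(5−6)(5−9)(5−8) = (−2)·(−1)·(−4)·(−3) = 24 ≡ 2, so v_2 = 2^{−1} = 6 (mod 11).
  i = 3 (α = 6): (6−7)(6−5)(6−9)(6−8) = (−1)·1·(−3)·(−2) = −6 ≡ 5, so v_3 = 5^{−1} = 9 (mod 11).
  i = 4 (α = 9): (9−7)(9−5)(9−6)(9−8) = 2·4·3·1 = 24 ≡ 2, so v_4 = 2^{−1} = 6 (mod 11).
  i = 5 (α = 8): (8−7)(8−5)(8−6)(8−9) = 1·3·2·(−1) = −6 ≡ 5, so v_5 = 5^{−1} = 9 (mod 11).
  v = [3, 6, 9, 6, 9].
Step 2: syndromes of r = [4, 10, 4, 8, 3] (all sums mod 11).
  S_0 = Σ v_i r_i = 3·4 + 6·10 + 9·4 + 6·8 + 9·3 = 183 ≡ 7.
  S_1 = Σ v_i α_i r_i = 3·7·4 + 6·5·10 + 9·6·4 + 6·9·8 + 9·8·3 = 1248 ≡ 5.
  α_i^2 mod 11 = [5, 3, 3, 4, 9].
  S_2 = Σ v_i α_i^2 r_i = 3·5·4 + 6·3·10 + 9·3·4 + 6·4·8 + 9·9·3 = 783 ≡ 2.
  S = (7, 5, 2) ≠ 0, so r is not a codeword (an error is present).
Step 3: locate the error. For a single error e at position i, S_ℓ = v_i·e·α_i^ℓ, so α_err = S_1/S_0.
  S_0^{−1} = 7^{−1} = 8 (mod 11), so α_err = 5·8 = 40 ≡ 7 = α_1. Error position i = 1.
  Consistency check: S_2/S_1 = 2·9 = 18 ≡ 7 = α_err ✓ (single-error assumption holds).
Step 4: error magnitude e = S_0/v_1 = S_0·∏_{j≠1}(α_1 − α_j) = 7·4 = 28 ≡ 6 (mod 11).
Step 5: correct position 1: c_1 = r_1 − e = 4 − 6 ≡ 9 (mod 11). Hence c = [9, 10, 4, 8, 3].
  Check: interpolating c through the α_i gives m(x) = 7 + 5·x (degree < 2) with m(α_i) = c_i for every i, so c is indeed a codeword.


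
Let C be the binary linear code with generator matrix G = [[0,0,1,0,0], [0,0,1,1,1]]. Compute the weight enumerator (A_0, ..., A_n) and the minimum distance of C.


Weight distribution: A_0 = 1, A_1 = 1, A_2 = 1, A_3 = 1. Minimum distance d = 1.

Enumerate all 2^2 = 4 messages m ∈ F_2^2.
For each, compute codeword c = mG in F_2^5, then tally its weight.
  m = 00 → c = 00000, weight = 0.
  m = 10 → c = 00100, weight = 1.
  m = 01 → c = 00111, weight = 3.
  m = 11 → c = 00011, weight = 2.
Tally weights:
  weight 0: 1 codewords.
  weight 1: 1 codewords.
  weight 2: 1 codewords.
  weight 3: 1 codewords.
Minimum distance d = smallest w > 0 with A_w > 0 = 1.
Sanity: Σ A_w = 4 = 2^2 = 4 ✓.


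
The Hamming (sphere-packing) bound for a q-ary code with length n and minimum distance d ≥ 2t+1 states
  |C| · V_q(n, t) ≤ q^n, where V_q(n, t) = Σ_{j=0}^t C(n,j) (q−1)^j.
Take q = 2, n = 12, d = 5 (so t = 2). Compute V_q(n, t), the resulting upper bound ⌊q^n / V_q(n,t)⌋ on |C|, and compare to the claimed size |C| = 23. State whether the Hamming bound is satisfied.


V_q(n, t) = 79, q^n = 4096, Hamming bound = 51, |C| = 23 ≤ bound (satisfied).

Step 1: Compute V_q(n, t) = Σ_{j=0}^2 C(n, j) (q−1)^j.
  j = 0: C(12,0)·(1)^0 = 1·1 = 1.
  j = 1: C(12,1)·(1)^1 = 12·1 = 12.
  j = 2: C(12,2)·(1)^2 = 66·1 = 66.
  V_q(n, t) = 1 + 12 + 66 = 79.
Step 2: q^n = 2^12 = 4096.
Step 3: Hamming bound ⌊q^n / V_q(n,t)⌋ = ⌊4096/79⌋ = 51.
Step 4: Compare |C| = 23 to 51: satisfied.
The claimed |C| lies below the Hamming bound.


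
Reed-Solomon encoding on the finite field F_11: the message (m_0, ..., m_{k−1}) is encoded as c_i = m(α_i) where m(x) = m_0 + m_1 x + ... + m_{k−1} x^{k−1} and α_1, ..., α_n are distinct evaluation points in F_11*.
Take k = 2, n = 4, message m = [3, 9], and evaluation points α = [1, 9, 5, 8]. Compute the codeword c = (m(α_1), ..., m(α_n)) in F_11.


c = [1, 7, 4, 9]

Message polynomial: m(x) = 3 + 9·x (mod 11).
For each evaluation point α_i, compute m(α_i) mod 11:
  α_1 = 1: Horner steps 9 → 1, so m(1) = 1.
  α_2 = 9: Horner steps 9 → 7, so m(9) = 7.
  α_3 = 5: Horner steps 9 → 4, so m(5) = 4.
  α_4 = 8: Horner steps 9 → 9, so m(8) = 9.
Codeword c = [1, 7, 4, 9] ∈ F_11^4.


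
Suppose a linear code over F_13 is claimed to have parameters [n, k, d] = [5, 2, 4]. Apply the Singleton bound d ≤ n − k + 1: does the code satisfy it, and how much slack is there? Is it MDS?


Singleton RHS = n − k + 1 = 4, slack = 0, bound satisfied, MDS.

Singleton bound: d ≤ n − k + 1.
Here n = 5, k = 2, so n − k + 1 = 4.
Given d = 4, check d ≤ 4: YES.
Slack = (n − k + 1) − d = 0.
The code is MDS (slack = 0).
Description: the claimed parameters are [5, 2, 4]_13; such a code would be MDS (meets Singleton bound).


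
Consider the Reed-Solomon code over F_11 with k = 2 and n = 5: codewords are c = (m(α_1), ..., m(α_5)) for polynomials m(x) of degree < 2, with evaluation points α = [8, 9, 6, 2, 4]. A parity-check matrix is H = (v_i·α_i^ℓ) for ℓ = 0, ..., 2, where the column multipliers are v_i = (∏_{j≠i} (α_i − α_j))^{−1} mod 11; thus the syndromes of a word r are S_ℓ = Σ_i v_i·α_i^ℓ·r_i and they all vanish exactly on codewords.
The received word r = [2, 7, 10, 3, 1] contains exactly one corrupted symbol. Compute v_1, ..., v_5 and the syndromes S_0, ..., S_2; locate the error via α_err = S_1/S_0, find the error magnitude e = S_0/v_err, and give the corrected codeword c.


S = (7, 1, 8), error at position 1, error magnitude e = 5, c = [8, 7, 10, 3, 1].

Step 1: column multipliers v_i = (∏_{j≠i}(α_i − α_j))^{−1} mod 11.
  i = 1 (α = 8): (8−9)(8−6)(8−2)(8−4) = (−1)·2·6·4 = −48 ≡ 7, so v_1 = 7^{−1} = 8 (mod 11).
  i = 2 (α = 9): (9−8)(9−6)(9−2)(9−4) = 1·3·7·5 = 105 ≡ 6, so v_2 = 6^{−1} = 2 (mod 11).
  i = 3 (α = 6): (6−8)(6−9)(6−2)(6−4) = (−2)·(−3)·4·2 = 48 ≡ 4, so v_3 = 4^{−1} = 3 (mod 11).
  i = 4 (α = 2): (2−8)(2−9)(2−6)(2−4) = (−6)·(−7)·(−4)·(−2) = 336 ≡ 6, so v_4 = 6^{−1} = 2 (mod 11).
  i = 5 (α = 4): (4−8)(4−9)(4−6)(4−2) = (−4)·(−5)·(−2)·2 = −80 ≡ 8, so v_5 = 8^{−1} = 7 (mod 11).
  v = [8, 2, 3, 2, 7].
Step 2: syndromes of r = [2, 7, 10, 3, 1] (all sums mod 11).
  S_0 = Σ v_i r_i = 8·2 + 2·7 + 3·10 + 2·3 + 7·1 = 73 ≡ 7.
  S_1 = Σ v_i α_i r_i = 8·8·2 + 2·9·7 + 3·6·10 + 2·2·3 + 7·4·1 = 474 ≡ 1.
  α_i^2 mod 11 = [9, 4, 3, 4, 5].
  S_2 = Σ v_i α_i^2 r_i = 8·9·2 + 2·4·7 + 3·3·10 + 2·4·3 + 7·5·1 = 349 ≡ 8.
  S = (7, 1, 8) ≠ 0, so r is not a codeword (an error is present).
Step 3: locate the error. For a single error e at position i, S_ℓ = v_i·e·α_i^ℓ, so α_err = S_1/S_0.
  S_0^{−1} = 7^{−1} = 8 (mod 11), so α_err = 1·8 = 8 ≡ 8 = α_1. Error position i = 1.
  Consistency check: S_2/S_1 = 8·1 = 8 ≡ 8 = α_err ✓ (single-error assumption holds).
Step 4: error magnitude e = S_0/v_1 = S_0·∏_{j≠1}(α_1 − α_j) = 7·7 = 49 ≡ 5 (mod 11).
Step 5: correct position 1: c_1 = r_1 − e = 2 − 5 ≡ 8 (mod 11). Hence c = [8, 7, 10, 3, 1].
  Check: interpolating c through the α_i gives m(x) = 5 + 10·x (degree < 2) with m(α_i) = c_i for every i, so c is indeed a codeword.


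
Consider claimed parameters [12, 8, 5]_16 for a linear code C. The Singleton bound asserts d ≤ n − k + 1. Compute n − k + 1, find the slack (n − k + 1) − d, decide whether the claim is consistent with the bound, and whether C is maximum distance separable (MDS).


Singleton RHS = n − k + 1 = 5, slack = 0, bound satisfied, MDS.

Singleton bound: d ≤ n − k + 1.
Here n = 12, k = 8, so n − k + 1 = 5.
Given d = 5, check d ≤ 5: YES.
Slack = (n − k + 1) − d = 0.
The code is MDS (slack = 0).
Description: the claimed parameters are [12, 8, 5]_16; such a code would be MDS (meets Singleton bound).


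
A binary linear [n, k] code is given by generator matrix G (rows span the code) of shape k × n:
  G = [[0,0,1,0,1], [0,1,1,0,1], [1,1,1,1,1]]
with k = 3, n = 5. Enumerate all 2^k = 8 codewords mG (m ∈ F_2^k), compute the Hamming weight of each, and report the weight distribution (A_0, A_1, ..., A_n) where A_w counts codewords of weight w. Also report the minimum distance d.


Weight distribution: A_0 = 1, A_1 = 1, A_2 = 2, A_3 = 2, A_4 = 1, A_5 = 1. Minimum distance d = 1.

Enumerate all 2^3 = 8 messages m ∈ F_2^3.
For each, compute codeword c = mG in F_2^5, then tally its weight.
  m = 000 → c = 00000, weight = 0.
  m = 100 → c = 00101, weight = 2.
  m = 010 → c = 01101, weight = 3.
  m = 110 → c = 01000, weight = 1.
  m = 001 → c = 11111, weight = 5.
  m = 101 → c = 11010, weight = 3.
  m = 011 → c = 10010, weight = 2.
  m = 111 → c = 10111, weight = 4.
Tally weights:
  weight 0: 1 codewords.
  weight 1: 1 codewords.
  weight 2: 2 codewords.
  weight 3: 2 codewords.
  weight 4: 1 codewords.
  weight 5: 1 codewords.
Minimum distance d = smallest w > 0 with A_w > 0 = 1.
Sanity: Σ A_w = 8 = 2^3 = 8 ✓.


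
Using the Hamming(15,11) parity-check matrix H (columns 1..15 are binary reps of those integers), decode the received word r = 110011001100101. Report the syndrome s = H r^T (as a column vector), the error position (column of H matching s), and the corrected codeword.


s = (0, 0, 0, 1)^T, error position = 1, corrected codeword c = 010011001100101

Compute s = H r^T mod 2 one row at a time:
  s_1 = 0 + 1 + 1 + 0 + 0 + 1 + 0 + 1 = 4 ≡ 0 (mod 2).
  s_2 = 0 + 1 + 1 + 0 + 0 + 1 + 0 + 1 = 4 ≡ 0 (mod 2).
  s_3 = 1 + 0 + 1 + 0 + 1 + 0 + 0 + 1 = 4 ≡ 0 (mod 2).
  s_4 = 1 + 0 + 1 + 0 + 1 + 0 + 1 + 1 = 5 ≡ 1 (mod 2).
s = (0, 0, 0, 1)^T — this equals column 1 of H (binary 0001), so error is at position 1.
Correct: flip bit 1 of r = 110011001100101 to get c = 010011001100101.


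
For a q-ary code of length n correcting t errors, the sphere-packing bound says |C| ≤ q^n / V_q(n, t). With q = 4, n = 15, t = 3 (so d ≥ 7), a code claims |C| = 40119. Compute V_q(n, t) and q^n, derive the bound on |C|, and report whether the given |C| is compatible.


V_q(n, t) = 13276, q^n = 1073741824, Hamming bound = 80878, |C| = 40119 ≤ bound (satisfied).

Step 1: Compute V_q(n, t) = Σ_{j=0}^3 C(n, j) (q−1)^j.
  j = 0: C(15,0)·(3)^0 = 1·1 = 1.
  j = 1: C(15,1)·(3)^1 = 15·3 = 45.
  j = 2: C(15,2)·(3)^2 = 105·9 = 945.
  j = 3: C(15,3)·(3)^3 = 455·27 = 12285.
  V_q(n, t) = 1 + 45 + 945 + 12285 = 13276.
Step 2: q^n = 4^15 = 1073741824.
Step 3: Hamming bound ⌊q^n / V_q(n,t)⌋ = ⌊1073741824/13276⌋ = 80878.
Step 4: Compare |C| = 40119 to 80878: satisfied.
The claimed |C| lies below the Hamming bound.


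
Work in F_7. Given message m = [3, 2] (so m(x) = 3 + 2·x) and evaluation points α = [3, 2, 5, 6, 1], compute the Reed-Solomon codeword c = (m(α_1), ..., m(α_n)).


c = [2, 0, 6, 1, 5]

Message polynomial: m(x) = 3 + 2·x (mod 7).
For each evaluation point α_i, compute m(α_i) mod 7:
  α_1 = 3: Horner steps 2 → 2, so m(3) = 2.
  α_2 = 2: Horner steps 2 → 0, so m(2) = 0.
  α_3 = 5: Horner steps 2 → 6, so m(5) = 6.
  α_4 = 6: Horner steps 2 → 1, so m(6) = 1.
  α_5 = 1: Horner steps 2 → 5, so m(1) = 5.
Codeword c = [2, 0, 6, 1, 5] ∈ F_7^5.


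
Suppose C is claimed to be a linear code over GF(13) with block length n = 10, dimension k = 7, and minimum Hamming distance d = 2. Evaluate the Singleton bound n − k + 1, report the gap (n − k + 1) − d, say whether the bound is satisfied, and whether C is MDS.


Singleton RHS = n − k + 1 = 4, slack = 2, bound satisfied, not MDS.

Singleton bound: d ≤ n − k + 1.
Here n = 10, k = 7, so n − k + 1 = 4.
Given d = 2, check d ≤ 4: YES.
Slack = (n − k + 1) − d = 2.
The code is NOT MDS (slack = 2 > 0).
Description: the claimed parameters are [10, 7, 2]_13; such a code would be non-MDS.


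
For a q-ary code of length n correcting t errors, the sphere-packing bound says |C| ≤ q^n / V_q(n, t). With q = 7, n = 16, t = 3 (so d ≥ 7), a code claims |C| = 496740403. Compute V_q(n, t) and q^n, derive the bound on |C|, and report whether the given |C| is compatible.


V_q(n, t) = 125377, q^n = 33232930569601, Hamming bound = 265064011, |C| = 496740403 > bound (violated).

Step 1: Compute V_q(n, t) = Σ_{j=0}^3 C(n, j) (q−1)^j.
  j = 0: C(16,0)·(6)^0 = 1·1 = 1.
  j = 1: C(16,1)·(6)^1 = 16·6 = 96.
  j = 2: C(16,2)·(6)^2 = 120·36 = 4320.
  j = 3: C(16,3)·(6)^3 = 560·216 = 120960.
  V_q(n, t) = 1 + 96 + 4320 + 120960 = 125377.
Step 2: q^n = 7^16 = 33232930569601.
Step 3: Hamming bound ⌊q^n / V_q(n,t)⌋ = ⌊33232930569601/125377⌋ = 265064011.
Step 4: Compare |C| = 496740403 to 265064011: violated.
The claimed |C| lies above the Hamming bound, so no 7-ary code of length 16 with d ≥ 7 can have 496740403 codewords.


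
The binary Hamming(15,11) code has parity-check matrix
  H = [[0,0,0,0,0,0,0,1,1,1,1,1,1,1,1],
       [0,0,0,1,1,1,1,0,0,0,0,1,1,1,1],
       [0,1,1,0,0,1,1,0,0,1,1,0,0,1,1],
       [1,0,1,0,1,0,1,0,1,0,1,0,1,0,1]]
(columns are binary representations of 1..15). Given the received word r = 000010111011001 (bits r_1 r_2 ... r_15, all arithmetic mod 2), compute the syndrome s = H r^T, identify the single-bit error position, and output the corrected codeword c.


s = (1, 0, 1, 1)^T, error position = 11, corrected codeword c = 000010111001001

Compute s = H r^T mod 2 one row at a time:
  s_1 = 1 + 1 + 0 + 1 + 1 + 0 + 0 + 1 = 5 ≡ 1 (mod 2).
  s_2 = 0 + 1 + 0 + 1 + 1 + 0 + 0 + 1 = 4 ≡ 0 (mod 2).
  s_3 = 0 + 0 + 0 + 1 + 0 + 1 + 0 + 1 = 3 ≡ 1 (mod 2).
  s_4 = 0 + 0 + 1 + 1 + 1 + 1 + 0 + 1 = 5 ≡ 1 (mod 2).
s = (1, 0, 1, 1)^T — this equals column 11 of H (binary 1011), so error is at position 11.
Correct: flip bit 11 of r = 000010111011001 to get c = 000010111001001.


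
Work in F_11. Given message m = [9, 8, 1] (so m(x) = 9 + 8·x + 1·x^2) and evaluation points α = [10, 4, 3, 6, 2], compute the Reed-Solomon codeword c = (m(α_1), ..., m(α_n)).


c = [2, 2, 9, 5, 7]

Message polynomial: m(x) = 9 + 8·x + 1·x^2 (mod 11).
For each evaluation point α_i, compute m(α_i) mod 11:
  α_1 = 10: Horner steps 1 → 7 → 2, so m(10) = 2.
  α_2 = 4: Horner steps 1 → 1 → 2, so m(4) = 2.
  α_3 = 3: Horner steps 1 → 0 → 9, so m(3) = 9.
  α_4 = 6: Horner steps 1 → 3 → 5, so m(6) = 5.
  α_5 = 2: Horner steps 1 → 10 → 7, so m(2) = 7.
Codeword c = [2, 2, 9, 5, 7] ∈ F_11^5.


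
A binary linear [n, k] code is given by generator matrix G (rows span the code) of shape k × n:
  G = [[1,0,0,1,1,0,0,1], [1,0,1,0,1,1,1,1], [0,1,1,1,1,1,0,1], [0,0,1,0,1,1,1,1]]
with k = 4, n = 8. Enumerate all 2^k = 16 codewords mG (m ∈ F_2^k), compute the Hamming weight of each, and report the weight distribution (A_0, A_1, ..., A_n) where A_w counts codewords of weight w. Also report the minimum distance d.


Weight distribution: A_0 = 1, A_1 = 1, A_3 = 3, A_4 = 5, A_5 = 3, A_6 = 2, A_7 = 1. Minimum distance d = 1.

Enumerate all 2^4 = 16 messages m ∈ F_2^4.
For each, compute codeword c = mG in F_2^8, then tally its weight.
  m = 0000 → c = 00000000, weight = 0.
  m = 1000 → c = 10011001, weight = 4.
  m = 0100 → c = 10101111, weight = 6.
  m = 1100 → c = 00110110, weight = 4.
  m = 0010 → c = 01111101, weight = 6.
  m = 1010 → c = 11100100, weight = 4.
  m = 0110 → c = 11010010, weight = 4.
  m = 1110 → c = 01001011, weight = 4.
  m = 0001 → c = 00101111, weight = 5.
  m = 1001 → c = 10110110, weight = 5.
  m = 0101 → c = 10000000, weight = 1.
  m = 1101 → c = 00011001, weight = 3.
  m = 0011 → c = 01010010, weight = 3.
  m = 1011 → c = 11001011, weight = 5.
  m = 0111 → c = 11111101, weight = 7.
  m = 1111 → c = 01100100, weight = 3.
Tally weights:
  weight 0: 1 codewords.
  weight 1: 1 codewords.
  weight 3: 3 codewords.
  weight 4: 5 codewords.
  weight 5: 3 codewords.
  weight 6: 2 codewords.
  weight 7: 1 codewords.
Minimum distance d = smallest w > 0 with A_w > 0 = 1.
Sanity: Σ A_w = 16 = 2^4 = 16 ✓.


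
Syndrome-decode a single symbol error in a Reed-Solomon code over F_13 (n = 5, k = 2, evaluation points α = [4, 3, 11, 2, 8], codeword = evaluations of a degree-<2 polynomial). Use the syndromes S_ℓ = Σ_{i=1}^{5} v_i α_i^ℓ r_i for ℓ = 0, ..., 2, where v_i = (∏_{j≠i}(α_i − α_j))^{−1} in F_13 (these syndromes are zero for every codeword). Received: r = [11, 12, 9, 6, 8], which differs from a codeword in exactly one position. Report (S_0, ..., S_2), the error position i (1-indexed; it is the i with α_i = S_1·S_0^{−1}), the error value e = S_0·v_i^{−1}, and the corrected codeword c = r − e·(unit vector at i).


S = (3, 9, 1), error at position 2, error magnitude e = 10, c = [11, 2, 9, 6, 8].

Step 1: column multipliers v_i = (∏_{j≠i}(α_i − α_j))^{−1} mod 13.
  i = 1 (α = 4): (4−3)(4−11)(4−2)(4−8) = 1·(−7)·2·(−4) = 56 ≡ 4, so v_1 = 4^{−1} = 10 (mod 13).
  i = 2 (α = 3): (3−4)(3−11)(3−2)(3−8) = (−1)·(−8)·1·(−5) = −40 ≡ 12, so v_2 = 12^{−1} = 12 (mod 13).
  i = 3 (α = 11): (11−4)(11−3)(11−2)(11−8) = 7·8·9·3 = 1512 ≡ 4, so v_3 = 4^{−1} = 10 (mod 13).
  i = 4 (α = 2): (2−4)(2−3)(2−11)(2−8) = (−2)·(−1)·(−9)·(−6) = 108 ≡ 4, so v_4 = 4^{−1} = 10 (mod 13).
  i = 5 (α = 8): (8−4)(8−3)(8−11)(8−2) = 4·5·(−3)·6 = −360 ≡ 4, so v_5 = 4^{−1} = 10 (mod 13).
  v = [10, 12, 10, 10, 10].
Step 2: syndromes of r = [11, 12, 9, 6, 8] (all sums mod 13).
  S_0 = Σ v_i r_i = 10·11 + 12·12 + 10·9 + 10·6 + 10·8 = 484 ≡ 3.
  S_1 = Σ v_i α_i r_i = 10·4·11 + 12·3·12 + 10·11·9 + 10·2·6 + 10·8·8 = 2622 ≡ 9.
  α_i^2 mod 13 = [3, 9, 4, 4, 12].
  S_2 = Σ v_i α_i^2 r_i = 10·3·11 + 12·9·12 + 10·4·9 + 10·4·6 + 10·12·8 = 3186 ≡ 1.
  S = (3, 9, 1) ≠ 0, so r is not a codeword (an error is present).
Step 3: locate the error. For a single error e at position i, S_ℓ = v_i·e·α_i^ℓ, so α_err = S_1/S_0.
  S_0^{−1} = 3^{−1} = 9 (mod 13), so α_err = 9·9 = 81 ≡ 3 = α_2. Error position i = 2.
  Consistency check: S_2/S_1 = 1·3 = 3 ≡ 3 = α_err ✓ (single-error assumption holds).
Step 4: error magnitude e = S_0/v_2 = S_0·∏_{j≠2}(α_2 − α_j) = 3·12 = 36 ≡ 10 (mod 13).
Step 5: correct position 2: c_2 = r_2 − e = 12 − 10 ≡ 2 (mod 13). Hence c = [11, 2, 9, 6, 8].
  Check: interpolating c through the α_i gives m(x) = 1 + 9·x (degree < 2) with m(α_i) = c_i for every i, so c is indeed a codeword.


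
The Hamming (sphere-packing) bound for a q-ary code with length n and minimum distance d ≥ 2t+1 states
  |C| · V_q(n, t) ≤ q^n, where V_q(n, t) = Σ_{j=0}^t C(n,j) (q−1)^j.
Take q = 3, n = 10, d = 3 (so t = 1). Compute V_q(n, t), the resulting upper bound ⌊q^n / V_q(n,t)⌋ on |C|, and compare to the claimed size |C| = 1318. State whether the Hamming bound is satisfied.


V_q(n, t) = 21, q^n = 59049, Hamming bound = 2811, |C| = 1318 ≤ bound (satisfied).

Step 1: Compute V_q(n, t) = Σ_{j=0}^1 C(n, j) (q−1)^j.
  j = 0: C(10,0)·(2)^0 = 1·1 = 1.
  j = 1: C(10,1)·(2)^1 = 10·2 = 20.
  V_q(n, t) = 1 + 20 = 21.
Step 2: q^n = 3^10 = 59049.
Step 3: Hamming bound ⌊q^n / V_q(n,t)⌋ = ⌊59049/21⌋ = 2811.
Step 4: Compare |C| = 1318 to 2811: satisfied.
The claimed |C| lies below the Hamming bound.


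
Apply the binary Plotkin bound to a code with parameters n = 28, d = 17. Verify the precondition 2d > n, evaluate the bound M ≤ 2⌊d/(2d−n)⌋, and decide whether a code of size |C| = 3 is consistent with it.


Plotkin bound M ≤ 4; given |C| = 3 ≤ bound (satisfied).

Check applicability: 2d = 34, n = 28.
2d − n = 6 > 0, so Plotkin applies.
Compute d/(2d−n) = 17/6 ≈ 2.8333.
⌊d/(2d−n)⌋ = 2.
Plotkin bound: M ≤ 2·2 = 4.
Given |C| = 3, check: satisfied.
This |C| is below the Plotkin bound.


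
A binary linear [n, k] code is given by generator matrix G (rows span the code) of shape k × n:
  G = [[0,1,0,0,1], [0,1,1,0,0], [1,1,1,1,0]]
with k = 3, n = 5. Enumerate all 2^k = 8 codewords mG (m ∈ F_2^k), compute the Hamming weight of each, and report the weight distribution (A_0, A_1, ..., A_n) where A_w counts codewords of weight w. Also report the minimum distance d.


Weight distribution: A_0 = 1, A_2 = 4, A_4 = 3. Minimum distance d = 2.

Enumerate all 2^3 = 8 messages m ∈ F_2^3.
For each, compute codeword c = mG in F_2^5, then tally its weight.
  m = 000 → c = 00000, weight = 0.
  m = 100 → c = 01001, weight = 2.
  m = 010 → c = 01100, weight = 2.
  m = 110 → c = 00101, weight = 2.
  m = 001 → c = 11110, weight = 4.
  m = 101 → c = 10111, weight = 4.
  m = 011 → c = 10010, weight = 2.
  m = 111 → c = 11011, weight = 4.
Tally weights:
  weight 0: 1 codewords.
  weight 2: 4 codewords.
  weight 4: 3 codewords.
Minimum distance d = smallest w > 0 with A_w > 0 = 2.
Sanity: Σ A_w = 8 = 2^3 = 8 ✓.


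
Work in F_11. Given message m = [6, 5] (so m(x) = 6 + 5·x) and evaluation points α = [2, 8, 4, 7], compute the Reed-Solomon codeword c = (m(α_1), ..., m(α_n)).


c = [5, 2, 4, 8]

Message polynomial: m(x) = 6 + 5·x (mod 11).
For each evaluation point α_i, compute m(α_i) mod 11:
  α_1 = 2: Horner steps 5 → 5, so m(2) = 5.
  α_2 = 8: Horner steps 5 → 2, so m(8) = 2.
  α_3 = 4: Horner steps 5 → 4, so m(4) = 4.
  α_4 = 7: Horner steps 5 → 8, so m(7) = 8.
Codeword c = [5, 2, 4, 8] ∈ F_11^4.


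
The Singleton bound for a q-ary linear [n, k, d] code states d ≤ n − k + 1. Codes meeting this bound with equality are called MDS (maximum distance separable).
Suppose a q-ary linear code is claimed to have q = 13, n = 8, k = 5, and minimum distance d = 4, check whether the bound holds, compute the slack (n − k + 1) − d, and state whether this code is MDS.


Singleton RHS = n − k + 1 = 4, slack = 0, bound satisfied, MDS.

Singleton bound: d ≤ n − k + 1.
Here n = 8, k = 5, so n − k + 1 = 4.
Given d = 4, check d ≤ 4: YES.
Slack = (n − k + 1) − d = 0.
The code is MDS (slack = 0).
Description: the claimed parameters are [8, 5, 4]_13; such a code would be MDS (meets Singleton bound).


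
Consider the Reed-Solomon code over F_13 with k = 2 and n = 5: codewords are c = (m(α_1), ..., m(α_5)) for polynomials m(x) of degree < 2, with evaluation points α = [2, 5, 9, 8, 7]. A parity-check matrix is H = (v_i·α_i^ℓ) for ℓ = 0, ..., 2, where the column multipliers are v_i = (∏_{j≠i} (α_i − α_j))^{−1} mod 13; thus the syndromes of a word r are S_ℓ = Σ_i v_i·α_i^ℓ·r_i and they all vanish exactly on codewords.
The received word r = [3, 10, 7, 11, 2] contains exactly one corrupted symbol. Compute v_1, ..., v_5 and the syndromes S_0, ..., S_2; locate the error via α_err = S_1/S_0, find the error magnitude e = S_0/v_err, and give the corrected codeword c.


S = (12, 11, 9), error at position 1, error magnitude e = 7, c = [9, 10, 7, 11, 2].

Step 1: column multipliers v_i = (∏_{j≠i}(α_i − α_j))^{−1} mod 13.
  i = 1 (α = 2): (2−5)(2−9)(2−8)(2−7) = (−3)·(−7)·(−6)·(−5) = 630 ≡ 6, so v_1 = 6^{−1} = 11 (mod 13).
  i = 2 (α = 5): (5−2)(5−9)(5−8)(5−7) = 3·(−4)·(−3)·(−2) = −72 ≡ 6, so v_2 = 6^{−1} = 11 (mod 13).
  i = 3 (α = 9): (9−2)(9−5)(9−8)(9−7) = 7·4·1·2 = 56 ≡ 4, so v_3 = 4^{−1} = 10 (mod 13).
  i = 4 (α = 8): (8−2)(8−5)(8−9)(8−7) = 6·3·(−1)·1 = −18 ≡ 8, so v_4 = 8^{−1} = 5 (mod 13).
  i = 5 (α = 7): (7−2)(7−5)(7−9)(7−8) = 5·2·(−2)·(−1) = 20 ≡ 7, so v_5 = 7^{−1} = 2 (mod 13).
  v = [11, 11, 10, 5, 2].
Step 2: syndromes of r = [3, 10, 7, 11, 2] (all sums mod 13).
  S_0 = Σ v_i r_i = 11·3 + 11·10 + 10·7 + 5·11 + 2·2 = 272 ≡ 12.
  S_1 = Σ v_i α_i r_i = 11·2·3 + 11·5·10 + 10·9·7 + 5·8·11 + 2·7·2 = 1714 ≡ 11.
  α_i^2 mod 13 = [4, 12, 3, 12, 10].
  S_2 = Σ v_i α_i^2 r_i = 11·4·3 + 11·12·10 + 10·3·7 + 5·12·11 + 2·10·2 = 2362 ≡ 9.
  S = (12, 11, 9) ≠ 0, so r is not a codeword (an error is present).
Step 3: locate the error. For a single error e at position i, S_ℓ = v_i·e·α_i^ℓ, so α_err = S_1/S_0.
  S_0^{−1} = 12^{−1} = 12 (mod 13), so α_err = 11·12 = 132 ≡ 2 = α_1. Error position i = 1.
  Consistency check: S_2/S_1 = 9·6 = 54 ≡ 2 = α_err ✓ (single-error assumption holds).
Step 4: error magnitude e = S_0/v_1 = S_0·∏_{j≠1}(α_1 − α_j) = 12·6 = 72 ≡ 7 (mod 13).
Step 5: correct position 1: c_1 = r_1 − e = 3 − 7 ≡ 9 (mod 13). Hence c = [9, 10, 7, 11, 2].
  Check: interpolating c through the α_i gives m(x) = 4 + 9·x (degree < 2) with m(α_i) = c_i for every i, so c is indeed a codeword.


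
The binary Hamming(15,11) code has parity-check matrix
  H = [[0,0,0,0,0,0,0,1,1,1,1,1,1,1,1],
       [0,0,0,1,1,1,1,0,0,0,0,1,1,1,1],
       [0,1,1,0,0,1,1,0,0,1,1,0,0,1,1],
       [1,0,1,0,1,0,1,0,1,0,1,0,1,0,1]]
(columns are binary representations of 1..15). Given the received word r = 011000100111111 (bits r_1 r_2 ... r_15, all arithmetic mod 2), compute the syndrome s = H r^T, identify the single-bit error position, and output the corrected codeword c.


s = (0, 1, 1, 1)^T, error position = 7, corrected codeword c = 011000000111111

Compute s = H r^T mod 2 one row at a time:
  s_1 = 0 + 0 + 1 + 1 + 1 + 1 + 1 + 1 = 6 ≡ 0 (mod 2).
  s_2 = 0 + 0 + 0 + 1 + 1 + 1 + 1 + 1 = 5 ≡ 1 (mod 2).
  s_3 = 1 + 1 + 0 + 1 + 1 + 1 + 1 + 1 = 7 ≡ 1 (mod 2).
  s_4 = 0 + 1 + 0 + 1 + 0 + 1 + 1 + 1 = 5 ≡ 1 (mod 2).
s = (0, 1, 1, 1)^T — this equals column 7 of H (binary 0111), so error is at position 7.
Correct: flip bit 7 of r = 011000100111111 to get c = 011000000111111.


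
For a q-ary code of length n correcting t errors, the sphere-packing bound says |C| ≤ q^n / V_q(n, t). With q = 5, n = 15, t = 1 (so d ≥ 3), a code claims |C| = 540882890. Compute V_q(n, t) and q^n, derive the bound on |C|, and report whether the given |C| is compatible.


V_q(n, t) = 61, q^n = 30517578125, Hamming bound = 500288165, |C| = 540882890 > bound (violated).

Step 1: Compute V_q(n, t) = Σ_{j=0}^1 C(n, j) (q−1)^j.
  j = 0: C(15,0)·(4)^0 = 1·1 = 1.
  j = 1: C(15,1)·(4)^1 = 15·4 = 60.
  V_q(n, t) = 1 + 60 = 61.
Step 2: q^n = 5^15 = 30517578125.
Step 3: Hamming bound ⌊q^n / V_q(n,t)⌋ = ⌊30517578125/61⌋ = 500288165.
Step 4: Compare |C| = 540882890 to 500288165: violated.
The claimed |C| lies above the Hamming bound, so no 5-ary code of length 15 with d ≥ 3 can have 540882890 codewords.


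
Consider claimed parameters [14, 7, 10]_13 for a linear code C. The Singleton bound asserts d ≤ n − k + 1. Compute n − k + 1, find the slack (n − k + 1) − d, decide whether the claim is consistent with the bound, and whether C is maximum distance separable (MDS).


Singleton RHS = n − k + 1 = 8, slack = -2, bound violated (no such code; not MDS).

Singleton bound: d ≤ n − k + 1.
Here n = 14, k = 7, so n − k + 1 = 8.
Given d = 10, check d ≤ 8: NO.
Slack = (n − k + 1) − d = -2.
The slack is negative: d = 10 exceeds n − k + 1 = 8 by 2, so the Singleton bound is violated and no linear [14, 7, 10]_13 code can exist. In particular it is not MDS (MDS requires d = n − k + 1 exactly).
Description: the claimed parameters are [14, 7, 10]_13; such a code would be impossible (violates the Singleton bound).


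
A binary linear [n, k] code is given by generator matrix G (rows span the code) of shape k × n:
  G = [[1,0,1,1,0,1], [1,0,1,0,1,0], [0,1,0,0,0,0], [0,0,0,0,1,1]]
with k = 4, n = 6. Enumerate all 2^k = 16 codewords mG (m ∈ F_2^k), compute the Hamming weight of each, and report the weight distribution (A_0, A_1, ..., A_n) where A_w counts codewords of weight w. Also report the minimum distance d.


Weight distribution: A_0 = 1, A_1 = 2, A_2 = 2, A_3 = 4, A_4 = 5, A_5 = 2. Minimum distance d = 1.

Enumerate all 2^4 = 16 messages m ∈ F_2^4.
For each, compute codeword c = mG in F_2^6, then tally its weight.
  m = 0000 → c = 000000, weight = 0.
  m = 1000 → c = 101101, weight = 4.
  m = 0100 → c = 101010, weight = 3.
  m = 1100 → c = 000111, weight = 3.
  m = 0010 → c = 010000, weight = 1.
  m = 1010 → c = 111101, weight = 5.
  m = 0110 → c = 111010, weight = 4.
  m = 1110 → c = 010111, weight = 4.
  m = 0001 → c = 000011, weight = 2.
  m = 1001 → c = 101110, weight = 4.
  m = 0101 → c = 101001, weight = 3.
  m = 1101 → c = 000100, weight = 1.
  m = 0011 → c = 010011, weight = 3.
  m = 1011 → c = 111110, weight = 5.
  m = 0111 → c = 111001, weight = 4.
  m = 1111 → c = 010100, weight = 2.
Tally weights:
  weight 0: 1 codewords.
  weight 1: 2 codewords.
  weight 2: 2 codewords.
  weight 3: 4 codewords.
  weight 4: 5 codewords.
  weight 5: 2 codewords.
Minimum distance d = smallest w > 0 with A_w > 0 = 1.
Sanity: Σ A_w = 16 = 2^4 = 16 ✓.


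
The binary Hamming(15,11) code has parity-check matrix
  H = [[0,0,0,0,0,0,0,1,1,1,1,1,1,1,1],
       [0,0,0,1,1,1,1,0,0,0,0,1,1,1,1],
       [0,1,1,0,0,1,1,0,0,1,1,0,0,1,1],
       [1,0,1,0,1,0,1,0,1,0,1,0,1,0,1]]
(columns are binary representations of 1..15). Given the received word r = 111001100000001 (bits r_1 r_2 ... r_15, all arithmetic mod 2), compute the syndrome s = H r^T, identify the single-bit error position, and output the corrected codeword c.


s = (1, 1, 1, 0)^T, error position = 14, corrected codeword c = 111001100000011

Compute s = H r^T mod 2 one row at a time:
  s_1 = 0 + 0 + 0 + 0 + 0 + 0 + 0 + 1 = 1 ≡ 1 (mod 2).
  s_2 = 0 + 0 + 1 + 1 + 0 + 0 + 0 + 1 = 3 ≡ 1 (mod 2).
  s_3 = 1 + 1 + 1 + 1 + 0 + 0 + 0 + 1 = 5 ≡ 1 (mod 2).
  s_4 = 1 + 1 + 0 + 1 + 0 + 0 + 0 + 1 = 4 ≡ 0 (mod 2).
s = (1, 1, 1, 0)^T — this equals column 14 of H (binary 1110), so error is at position 14.
Correct: flip bit 14 of r = 111001100000001 to get c = 111001100000011.


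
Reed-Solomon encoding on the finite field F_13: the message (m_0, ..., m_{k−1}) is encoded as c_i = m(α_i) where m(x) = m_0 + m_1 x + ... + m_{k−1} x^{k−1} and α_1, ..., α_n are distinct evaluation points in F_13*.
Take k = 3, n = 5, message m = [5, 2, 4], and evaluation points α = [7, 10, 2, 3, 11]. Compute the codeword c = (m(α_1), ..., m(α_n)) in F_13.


c = [7, 9, 12, 8, 4]

Message polynomial: m(x) = 5 + 2·x + 4·x^2 (mod 13).
For each evaluation point α_i, compute m(α_i) mod 13:
  α_1 = 7: Horner steps 4 → 4 → 7, so m(7) = 7.
  α_2 = 10: Horner steps 4 → 3 → 9, so m(10) = 9.
  α_3 = 2: Horner steps 4 → 10 → 12, so m(2) = 12.
  α_4 = 3: Horner steps 4 → 1 → 8, so m(3) = 8.
  α_5 = 11: Horner steps 4 → 7 → 4, so m(11) = 4.
Codeword c = [7, 9, 12, 8, 4] ∈ F_13^5.


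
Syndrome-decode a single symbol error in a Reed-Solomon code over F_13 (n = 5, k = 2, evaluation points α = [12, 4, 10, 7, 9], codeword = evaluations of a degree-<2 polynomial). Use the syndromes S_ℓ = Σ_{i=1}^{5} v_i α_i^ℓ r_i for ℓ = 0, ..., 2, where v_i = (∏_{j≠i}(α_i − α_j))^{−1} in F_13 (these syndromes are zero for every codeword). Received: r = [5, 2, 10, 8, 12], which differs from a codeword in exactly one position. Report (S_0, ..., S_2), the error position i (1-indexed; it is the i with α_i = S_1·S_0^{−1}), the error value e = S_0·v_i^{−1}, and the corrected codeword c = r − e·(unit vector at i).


S = (3, 4, 1), error at position 3, error magnitude e = 9, c = [5, 2, 1, 8, 12].

Step 1: column multipliers v_i = (∏_{j≠i}(α_i − α_j))^{−1} mod 13.
  i = 1 (α = 12): (12−4)(12−10)(12−7)(12−9) = 8·2·5·3 = 240 ≡ 6, so v_1 = 6^{−1} = 11 (mod 13).
  i = 2 (α = 4): (4−12)(4−10)(4−7)(4−9) = (−8)·(−6)·(−3)·(−5) = 720 ≡ 5, so v_2 = 5^{−1} = 8 (mod 13).
  i = 3 (α = 10): (10−12)(10−4)(10−7)(10−9) = (−2)·6·3·1 = −36 ≡ 3, so v_3 = 3^{−1} = 9 (mod 13).
  i = 4 (α = 7): (7−12)(7−4)(7−10)(7−9) = (−5)·3·(−3)·(−2) = −90 ≡ 1, so v_4 = 1^{−1} = 1 (mod 13).
  i = 5 (α = 9): (9−12)(9−4)(9−10)(9−7) = (−3)·5·(−1)·2 = 30 ≡ 4, so v_5 = 4^{−1} = 10 (mod 13).
  v = [11, 8, 9, 1, 10].
Step 2: syndromes of r = [5, 2, 10, 8, 12] (all sums mod 13).
  S_0 = Σ v_i r_i = 11·5 + 8·2 + 9·10 + 1·8 + 10·12 = 289 ≡ 3.
  S_1 = Σ v_i α_i r_i = 11·12·5 + 8·4·2 + 9·10·10 + 1·7·8 + 10·9·12 = 2760 ≡ 4.
  α_i^2 mod 13 = [1, 3, 9, 10, 3].
  S_2 = Σ v_i α_i^2 r_i = 11·1·5 + 8·3·2 + 9·9·10 + 1·10·8 + 10·3·12 = 1353 ≡ 1.
  S = (3, 4, 1) ≠ 0, so r is not a codeword (an error is present).
Step 3: locate the error. For a single error e at position i, S_ℓ = v_i·e·α_i^ℓ, so α_err = S_1/S_0.
  S_0^{−1} = 3^{−1} = 9 (mod 13), so α_err = 4·9 = 36 ≡ 10 = α_3. Error position i = 3.
  Consistency check: S_2/S_1 = 1·10 = 10 ≡ 10 = α_err ✓ (single-error assumption holds).
Step 4: error magnitude e = S_0/v_3 = S_0·∏_{j≠3}(α_3 − α_j) = 3·3 = 9 ≡ 9 (mod 13).
Step 5: correct position 3: c_3 = r_3 − e = 10 − 9 ≡ 1 (mod 13). Hence c = [5, 2, 1, 8, 12].
  Check: interpolating c through the α_i gives m(x) = 7 + 2·x (degree < 2) with m(α_i) = c_i for every i, so c is indeed a codeword.


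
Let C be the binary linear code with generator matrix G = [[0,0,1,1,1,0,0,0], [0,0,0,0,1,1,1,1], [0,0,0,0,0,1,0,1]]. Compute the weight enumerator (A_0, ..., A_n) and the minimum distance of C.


Weight distribution: A_0 = 1, A_2 = 2, A_3 = 2, A_4 = 1, A_5 = 2. Minimum distance d = 2.

Enumerate all 2^3 = 8 messages m ∈ F_2^3.
For each, compute codeword c = mG in F_2^8, then tally its weight.
  m = 000 → c = 00000000, weight = 0.
  m = 100 → c = 00111000, weight = 3.
  m = 010 → c = 00001111, weight = 4.
  m = 110 → c = 00110111, weight = 5.
  m = 001 → c = 00000101, weight = 2.
  m = 101 → c = 00111101, weight = 5.
  m = 011 → c = 00001010, weight = 2.
  m = 111 → c = 00110010, weight = 3.
Tally weights:
  weight 0: 1 codewords.
  weight 2: 2 codewords.
  weight 3: 2 codewords.
  weight 4: 1 codewords.
  weight 5: 2 codewords.
Minimum distance d = smallest w > 0 with A_w > 0 = 2.
Sanity: Σ A_w = 8 = 2^3 = 8 ✓.


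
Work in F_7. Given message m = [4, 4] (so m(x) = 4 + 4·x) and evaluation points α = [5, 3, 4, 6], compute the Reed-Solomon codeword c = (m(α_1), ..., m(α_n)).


c = [3, 2, 6, 0]

Message polynomial: m(x) = 4 + 4·x (mod 7).
For each evaluation point α_i, compute m(α_i) mod 7:
  α_1 = 5: Horner steps 4 → 3, so m(5) = 3.
  α_2 = 3: Horner steps 4 → 2, so m(3) = 2.
  α_3 = 4: Horner steps 4 → 6, so m(4) = 6.
  α_4 = 6: Horner steps 4 → 0, so m(6) = 0.
Codeword c = [3, 2, 6, 0] ∈ F_7^4.
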